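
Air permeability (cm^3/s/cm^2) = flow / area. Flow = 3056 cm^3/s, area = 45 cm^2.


Formula: Air Permeability = Airflow / Test Area
AP = 3056 cm^3/s / 45 cm^2
AP = 67.9 cm^3/s/cm^2

67.9 cm^3/s/cm^2


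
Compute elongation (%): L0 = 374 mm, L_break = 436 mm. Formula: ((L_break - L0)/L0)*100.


Formula: Elongation (%) = ((L_break - L0) / L0) * 100
Step 1: Extension = 436 - 374 = 62 mm
Step 2: Elongation = (62 / 374) * 100
Step 3: Elongation = 0.165775 * 100 = 16.5775% ≈ 16.6%

16.6%


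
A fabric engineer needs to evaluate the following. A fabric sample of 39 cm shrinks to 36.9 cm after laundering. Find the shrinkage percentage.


Formula: Shrinkage% = ((L_before - L_after) / L_before) * 100
Step 1: Shrinkage = 39 - 36.9 = 2.1 cm
Step 2: Shrinkage% = (2.1 / 39) * 100
Step 3: Shrinkage% = 0.053846 * 100 = 5.3846% ≈ 5.4%

5.4%


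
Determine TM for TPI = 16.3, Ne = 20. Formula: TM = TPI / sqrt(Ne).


Formula: TM = TPI / sqrt(Ne)
Step 1: sqrt(Ne) = sqrt(20) = 4.4721
Step 2: TM = 16.3 / 4.4721 = 3.64

3.64 TM


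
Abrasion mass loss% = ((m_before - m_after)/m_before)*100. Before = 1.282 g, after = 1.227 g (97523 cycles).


Formula: Mass loss% = ((m_before - m_after) / m_before) * 100
Step 1: Mass loss = 1.282 - 1.227 = 0.055 g
Step 2: Ratio = 0.055 / 1.282 = 0.0429017
Step 3: Mass loss% = 0.0429017 * 100 = 4.29017% ≈ 4.29%

4.29%


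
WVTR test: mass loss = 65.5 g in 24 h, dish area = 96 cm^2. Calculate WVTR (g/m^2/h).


Formula: WVTR = mass_loss / (area * time)
Step 1: Convert area: 96 cm^2 = 0.0096 m^2
Step 2: WVTR = 65.5 g / (0.0096 m^2 * 24 h)
Step 3: WVTR = 65.5 / 0.2304 = 284.3 g/m^2/h

284.3 g/m^2/h


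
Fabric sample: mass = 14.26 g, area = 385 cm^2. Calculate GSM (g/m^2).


Formula: GSM = mass_g / area_m2
Step 1: Convert area: 385 cm^2 = 385 / 10000 = 0.0385 m^2
Step 2: GSM = 14.26 g / 0.0385 m^2 = 370.4 g/m^2

370.4 g/m^2


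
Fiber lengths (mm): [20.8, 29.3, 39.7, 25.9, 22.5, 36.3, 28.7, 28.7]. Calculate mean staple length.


Formula: Mean = sum of lengths / count
Sum = 20.8 + 29.3 + 39.7 + 25.9 + 22.5 + 36.3 + 28.7 + 28.7
Sum = 231.9 mm
Mean = 231.9 / 8 = 28.99 mm

28.99 mm


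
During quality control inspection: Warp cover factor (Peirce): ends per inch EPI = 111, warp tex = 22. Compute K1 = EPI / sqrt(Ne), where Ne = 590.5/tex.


Formula: K1 = EPI / sqrt(Ne), with Ne = 590.5 / tex_warp
Step 1: Ne = 590.5 / 22 = 26.841
Step 2: sqrt(Ne) = sqrt(26.841) = 5.1808
Step 3: K1 = 111 / 5.1808 = 21.4

21.4


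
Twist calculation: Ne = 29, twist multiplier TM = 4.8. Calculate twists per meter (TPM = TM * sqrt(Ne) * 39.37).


Formula: TPM = TM * sqrt(Ne) * 39.37
Step 1: sqrt(Ne) = sqrt(29) = 5.3852
Step 2: TM * sqrt(Ne) = 4.8 * 5.3852 = 25.849
Step 3: TPM = 25.849 * 39.37 = 1018 twists/m

1018 twists/m


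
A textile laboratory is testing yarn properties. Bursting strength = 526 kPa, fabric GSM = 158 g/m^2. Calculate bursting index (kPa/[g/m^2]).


Formula: Bursting Index = Bursting Strength / Fabric GSM
BI = 526 kPa / 158 g/m^2
BI = 3.329 kPa/(g/m^2)

3.329 kPa/(g/m^2)


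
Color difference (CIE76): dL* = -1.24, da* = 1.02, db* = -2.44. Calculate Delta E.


Formula: Delta E = sqrt(dL*^2 + da*^2 + db*^2)
Step 1: dL*^2 = (-1.24)^2 = 1.5376
Step 2: da*^2 = 1.02^2 = 1.0404
Step 3: db*^2 = (-2.44)^2 = 5.9536
Step 4: Sum = 1.5376 + 1.0404 + 5.9536 = 8.5316
Step 5: Delta E = sqrt(8.5316) = 2.92

2.92 Delta E


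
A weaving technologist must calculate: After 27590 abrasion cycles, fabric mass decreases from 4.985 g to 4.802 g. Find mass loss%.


Formula: Mass loss% = ((m_before - m_after) / m_before) * 100
Step 1: Mass loss = 4.985 - 4.802 = 0.183 g
Step 2: Ratio = 0.183 / 4.985 = 0.0367101
Step 3: Mass loss% = 0.0367101 * 100 = 3.67101% ≈ 3.67%

3.67%


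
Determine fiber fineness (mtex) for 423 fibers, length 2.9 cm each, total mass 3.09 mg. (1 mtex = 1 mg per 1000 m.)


Formula: fineness (mtex) = mass (mg) / total length (km) = (mass_mg / total_length_m) * 1000
Step 1: Convert fiber length: 2.9 cm = 0.029 m
Step 2: Total fiber length = 423 * 0.029 = 12.267 m
Step 3: Linear density = 3.09 mg / 12.267 m = 0.2519 mg/m
Step 4: fineness = 0.2519 * 1000 = 251.9 mtex

251.9 mtex


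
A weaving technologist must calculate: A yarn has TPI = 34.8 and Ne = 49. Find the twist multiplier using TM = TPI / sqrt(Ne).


Formula: TM = TPI / sqrt(Ne)
Step 1: sqrt(Ne) = sqrt(49) = 7
Step 2: TM = 34.8 / 7 = 4.97

4.97 TM


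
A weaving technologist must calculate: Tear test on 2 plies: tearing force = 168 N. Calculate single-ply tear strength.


Formula: Per-ply strength = Total force / Number of plies
Per-ply = 168 N / 2
Per-ply = 84 N

84 N


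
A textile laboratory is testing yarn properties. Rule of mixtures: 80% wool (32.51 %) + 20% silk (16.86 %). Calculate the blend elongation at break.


Formula: Blend property = (fraction_A * property_A) + (fraction_B * property_B)
Step 1: Contribution A = 80/100 * 32.51 % = 26.008 %
Step 2: Contribution B = 20/100 * 16.86 % = 3.372 %
Step 3: Blend elongation at break = 26.008 + 3.372 = 29.38 %

29.38 %


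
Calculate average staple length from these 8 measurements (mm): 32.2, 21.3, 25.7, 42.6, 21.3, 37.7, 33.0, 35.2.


Formula: Mean = sum of lengths / count
Sum = 32.2 + 21.3 + 25.7 + 42.6 + 21.3 + 37.7 + 33.0 + 35.2
Sum = 249.0 mm
Mean = 249.0 / 8 = 31.13 mm

31.13 mm


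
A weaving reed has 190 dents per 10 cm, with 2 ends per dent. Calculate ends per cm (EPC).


Formula: EPC = (dents per 10 cm * ends per dent) / 10
Step 1: Total ends per 10 cm = 190 * 2 = 380
Step 2: EPC = 380 / 10 = 38.0 ends/cm

38.0 ends/cm


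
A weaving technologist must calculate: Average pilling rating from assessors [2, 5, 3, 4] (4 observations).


Formula: Mean = sum / count
Sum = 2 + 5 + 3 + 4 = 14
Mean = 14 / 4 = 3.5

3.5


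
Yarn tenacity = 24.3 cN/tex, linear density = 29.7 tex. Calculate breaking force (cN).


Formula: Breaking force = Tenacity * Linear density
F = 24.3 cN/tex * 29.7 tex
F = 721.71 cN

721.71 cN


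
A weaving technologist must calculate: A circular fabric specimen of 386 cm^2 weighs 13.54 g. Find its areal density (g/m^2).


Formula: GSM = mass_g / area_m2
Step 1: Convert area: 386 cm^2 = 386 / 10000 = 0.0386 m^2
Step 2: GSM = 13.54 g / 0.0386 m^2 = 350.8 g/m^2

350.8 g/m^2


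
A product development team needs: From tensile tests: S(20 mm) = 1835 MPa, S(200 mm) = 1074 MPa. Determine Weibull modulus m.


Formula: m = ln(L1/L2) / ln(S2/S1)
Step 1: ln(L1/L2) = ln(20/200) = -2.30259
Step 2: S2/S1 = 1074/1835 = 0.58529
Step 3: ln(S2/S1) = ln(0.58529) = -0.53565
Step 4: m = -2.30259 / -0.53565 = 4.30

4.30 (Weibull m)


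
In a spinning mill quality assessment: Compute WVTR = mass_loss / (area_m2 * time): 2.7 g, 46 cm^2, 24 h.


Formula: WVTR = mass_loss / (area * time)
Step 1: Convert area: 46 cm^2 = 0.0046 m^2
Step 2: WVTR = 2.7 g / (0.0046 m^2 * 24 h)
Step 3: WVTR = 2.7 / 0.1104 = 24.5 g/m^2/h

24.5 g/m^2/h


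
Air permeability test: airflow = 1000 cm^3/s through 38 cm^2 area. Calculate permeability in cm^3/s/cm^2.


Formula: Air Permeability = Airflow / Test Area
AP = 1000 cm^3/s / 38 cm^2
AP = 26.3 cm^3/s/cm^2

26.3 cm^3/s/cm^2


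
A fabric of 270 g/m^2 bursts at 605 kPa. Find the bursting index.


Formula: Bursting Index = Bursting Strength / Fabric GSM
BI = 605 kPa / 270 g/m^2
BI = 2.241 kPa/(g/m^2)

2.241 kPa/(g/m^2)


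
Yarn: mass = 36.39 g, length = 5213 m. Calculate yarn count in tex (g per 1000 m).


Formula: Tex = (mass_g / length_m) * 1000
Substituting: Tex = (36.39 / 5213) * 1000
Intermediate: 36.39 / 5213 = 0.00698063 g/m
Tex = 0.00698063 * 1000 = 6.98 tex

6.98 tex


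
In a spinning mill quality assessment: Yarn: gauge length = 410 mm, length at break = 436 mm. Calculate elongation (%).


Formula: Elongation (%) = ((L_break - L0) / L0) * 100
Step 1: Extension = 436 - 410 = 26 mm
Step 2: Elongation = (26 / 410) * 100
Step 3: Elongation = 0.063415 * 100 = 6.3415% ≈ 6.3%

6.3%


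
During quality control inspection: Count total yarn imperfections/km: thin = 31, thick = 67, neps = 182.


Formula: Total = thin places + thick places + neps
Total = 31 + 67 + 182
Total = 280 imperfections/km

280 imperfections/km


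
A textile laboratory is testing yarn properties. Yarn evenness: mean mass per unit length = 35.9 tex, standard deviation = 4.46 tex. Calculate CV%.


Formula: CV% = (standard deviation / mean) * 100
Step 1: Ratio = 4.46 / 35.9 = 0.124234
Step 2: CV% = 0.124234 * 100 = 12.4234% ≈ 12.4%

12.4%


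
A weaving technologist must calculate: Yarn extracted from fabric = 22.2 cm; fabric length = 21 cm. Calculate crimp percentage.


Formula: Crimp% = ((L_yarn - L_fabric) / L_fabric) * 100
Step 1: Extension = 22.2 - 21 = 1.2 cm
Step 2: Crimp% = (1.2 / 21) * 100
Step 3: Crimp% = 0.057143 * 100 = 5.7143% ≈ 5.7%

5.7%


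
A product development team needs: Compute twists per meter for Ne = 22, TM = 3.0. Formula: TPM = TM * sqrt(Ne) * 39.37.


Formula: TPM = TM * sqrt(Ne) * 39.37
Step 1: sqrt(Ne) = sqrt(22) = 4.6904
Step 2: TM * sqrt(Ne) = 3.0 * 4.6904 = 14.0712
Step 3: TPM = 14.0712 * 39.37 = 554 twists/m

554 twists/m


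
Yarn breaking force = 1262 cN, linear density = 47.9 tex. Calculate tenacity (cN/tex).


Formula: Tenacity = Breaking force / Linear density
Tenacity = 1262 cN / 47.9 tex
Tenacity = 26.35 cN/tex

26.35 cN/tex


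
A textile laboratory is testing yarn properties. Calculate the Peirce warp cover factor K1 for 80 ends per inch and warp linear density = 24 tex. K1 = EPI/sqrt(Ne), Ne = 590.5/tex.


Formula: K1 = EPI / sqrt(Ne), with Ne = 590.5 / tex_warp
Step 1: Ne = 590.5 / 24 = 24.604
Step 2: sqrt(Ne) = sqrt(24.604) = 4.9602
Step 3: K1 = 80 / 4.9602 = 16.1

16.1


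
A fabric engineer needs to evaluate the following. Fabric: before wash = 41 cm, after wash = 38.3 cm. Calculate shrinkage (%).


Formula: Shrinkage% = ((L_before - L_after) / L_before) * 100
Step 1: Shrinkage = 41 - 38.3 = 2.7 cm
Step 2: Shrinkage% = (2.7 / 41) * 100
Step 3: Shrinkage% = 0.065854 * 100 = 6.5854% ≈ 6.6%

6.6%


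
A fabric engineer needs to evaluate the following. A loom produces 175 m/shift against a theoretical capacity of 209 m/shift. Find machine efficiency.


Formula: Efficiency% = (Actual output / Theoretical output) * 100
Efficiency% = (175 / 209) * 100
Efficiency% = 0.837321 * 100 = 83.7321% ≈ 83.7%

83.7%


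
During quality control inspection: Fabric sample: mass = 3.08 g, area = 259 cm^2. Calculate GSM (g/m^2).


Formula: GSM = mass_g / area_m2
Step 1: Convert area: 259 cm^2 = 259 / 10000 = 0.0259 m^2
Step 2: GSM = 3.08 g / 0.0259 m^2 = 118.9 g/m^2

118.9 g/m^2


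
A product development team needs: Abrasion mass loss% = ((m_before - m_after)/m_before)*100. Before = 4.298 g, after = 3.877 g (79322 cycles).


Formula: Mass loss% = ((m_before - m_after) / m_before) * 100
Step 1: Mass loss = 4.298 - 3.877 = 0.421 g
Step 2: Ratio = 0.421 / 4.298 = 0.0979525
Step 3: Mass loss% = 0.0979525 * 100 = 9.79525% ≈ 9.80%

9.80%


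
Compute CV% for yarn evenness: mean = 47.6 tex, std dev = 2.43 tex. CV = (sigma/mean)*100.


Formula: CV% = (standard deviation / mean) * 100
Step 1: Ratio = 2.43 / 47.6 = 0.05105
Step 2: CV% = 0.05105 * 100 = 5.105% ≈ 5.1%

5.1%


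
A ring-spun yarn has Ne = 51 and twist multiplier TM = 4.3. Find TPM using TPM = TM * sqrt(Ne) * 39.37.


Formula: TPM = TM * sqrt(Ne) * 39.37
Step 1: sqrt(Ne) = sqrt(51) = 7.1414
Step 2: TM * sqrt(Ne) = 4.3 * 7.1414 = 30.708
Step 3: TPM = 30.708 * 39.37 = 1209 twists/m

1209 twists/m


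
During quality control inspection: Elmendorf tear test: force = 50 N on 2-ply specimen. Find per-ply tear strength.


Formula: Per-ply strength = Total force / Number of plies
Per-ply = 50 N / 2
Per-ply = 25 N

25 N


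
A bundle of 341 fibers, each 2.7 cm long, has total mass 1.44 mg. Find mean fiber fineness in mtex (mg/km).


Formula: fineness (mtex) = mass (mg) / total length (km) = (mass_mg / total_length_m) * 1000
Step 1: Convert fiber length: 2.7 cm = 0.027 m
Step 2: Total fiber length = 341 * 0.027 = 9.207 m
Step 3: Linear density = 1.44 mg / 9.207 m = 0.1564 mg/m
Step 4: fineness = 0.1564 * 1000 = 156.4 mtex

156.4 mtex


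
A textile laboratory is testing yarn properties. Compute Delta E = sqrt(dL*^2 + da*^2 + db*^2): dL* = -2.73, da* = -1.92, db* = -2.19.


Formula: Delta E = sqrt(dL*^2 + da*^2 + db*^2)
Step 1: dL*^2 = (-2.73)^2 = 7.4529
Step 2: da*^2 = (-1.92)^2 = 3.6864
Step 3: db*^2 = (-2.19)^2 = 4.7961
Step 4: Sum = 7.4529 + 3.6864 + 4.7961 = 15.9354
Step 5: Delta E = sqrt(15.9354) = 3.99

3.99 Delta E


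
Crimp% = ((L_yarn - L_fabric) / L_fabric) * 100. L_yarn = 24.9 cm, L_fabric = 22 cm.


Formula: Crimp% = ((L_yarn - L_fabric) / L_fabric) * 100
Step 1: Extension = 24.9 - 22 = 2.9 cm
Step 2: Crimp% = (2.9 / 22) * 100
Step 3: Crimp% = 0.131818 * 100 = 13.1818% ≈ 13.2%

13.2%


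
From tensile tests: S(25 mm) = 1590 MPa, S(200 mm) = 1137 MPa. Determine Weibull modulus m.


Formula: m = ln(L1/L2) / ln(S2/S1)
Step 1: ln(L1/L2) = ln(25/200) = -2.07944
Step 2: S2/S1 = 1137/1590 = 0.71509
Step 3: ln(S2/S1) = ln(0.71509) = -0.33535
Step 4: m = -2.07944 / -0.33535 = 6.20

6.20 (Weibull m)


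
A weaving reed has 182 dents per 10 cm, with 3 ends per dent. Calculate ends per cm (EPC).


Formula: EPC = (dents per 10 cm * ends per dent) / 10
Step 1: Total ends per 10 cm = 182 * 3 = 546
Step 2: EPC = 546 / 10 = 54.6 ends/cm

54.6 ends/cm


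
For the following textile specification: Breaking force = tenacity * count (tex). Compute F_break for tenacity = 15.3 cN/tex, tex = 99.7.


Formula: Breaking force = Tenacity * Linear density
F = 15.3 cN/tex * 99.7 tex
F = 1525.41 cN

1525.41 cN


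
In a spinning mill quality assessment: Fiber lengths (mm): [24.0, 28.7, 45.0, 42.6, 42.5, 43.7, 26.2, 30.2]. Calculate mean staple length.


Formula: Mean = sum of lengths / count
Sum = 24.0 + 28.7 + 45.0 + 42.6 + 42.5 + 43.7 + 26.2 + 30.2
Sum = 282.9 mm
Mean = 282.9 / 8 = 35.36 mm

35.36 mm


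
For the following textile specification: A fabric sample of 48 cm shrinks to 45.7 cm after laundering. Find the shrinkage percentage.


Formula: Shrinkage% = ((L_before - L_after) / L_before) * 100
Step 1: Shrinkage = 48 - 45.7 = 2.3 cm
Step 2: Shrinkage% = (2.3 / 48) * 100
Step 3: Shrinkage% = 0.047917 * 100 = 4.7917% ≈ 4.8%

4.8%


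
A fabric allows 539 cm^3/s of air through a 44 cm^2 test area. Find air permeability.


Formula: Air Permeability = Airflow / Test Area
AP = 539 cm^3/s / 44 cm^2
AP = 12.3 cm^3/s/cm^2

12.3 cm^3/s/cm^2


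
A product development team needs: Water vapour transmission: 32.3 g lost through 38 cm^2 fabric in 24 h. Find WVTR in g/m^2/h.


Formula: WVTR = mass_loss / (area * time)
Step 1: Convert area: 38 cm^2 = 0.0038 m^2
Step 2: WVTR = 32.3 g / (0.0038 m^2 * 24 h)
Step 3: WVTR = 32.3 / 0.0912 = 354.2 g/m^2/h

354.2 g/m^2/h


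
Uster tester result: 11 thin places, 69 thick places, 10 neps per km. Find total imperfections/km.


Formula: Total = thin places + thick places + neps
Total = 11 + 69 + 10
Total = 90 imperfections/km

90 imperfections/km


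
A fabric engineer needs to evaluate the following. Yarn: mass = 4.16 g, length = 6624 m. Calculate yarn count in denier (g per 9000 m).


Formula: den = (mass_g / length_m) * 9000
Substituting: den = (4.16 / 6624) * 9000
Intermediate: 4.16 / 6624 = 0.00062802 g/m
den = 0.00062802 * 9000 = 5.7 denier

5.7 denier


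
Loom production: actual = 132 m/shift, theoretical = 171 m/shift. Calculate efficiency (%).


Formula: Efficiency% = (Actual output / Theoretical output) * 100
Efficiency% = (132 / 171) * 100
Efficiency% = 0.77193 * 100 = 77.193% ≈ 77.2%

77.2%


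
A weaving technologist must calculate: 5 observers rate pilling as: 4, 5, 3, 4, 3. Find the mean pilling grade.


Formula: Mean = sum / count
Sum = 4 + 5 + 3 + 4 + 3 = 19
Mean = 19 / 5 = 3.8

3.8


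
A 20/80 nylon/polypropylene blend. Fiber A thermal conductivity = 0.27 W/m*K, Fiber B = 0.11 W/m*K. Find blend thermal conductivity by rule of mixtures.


Formula: Blend property = (fraction_A * property_A) + (fraction_B * property_B)
Step 1: Contribution A = 20/100 * 0.27 W/m*K = 0.054 W/m*K
Step 2: Contribution B = 80/100 * 0.11 W/m*K = 0.088 W/m*K
Step 3: Blend thermal conductivity = 0.054 + 0.088 = 0.142 W/m*K

0.142 W/m*K


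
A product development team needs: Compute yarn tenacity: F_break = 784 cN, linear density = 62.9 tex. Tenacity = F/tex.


Formula: Tenacity = Breaking force / Linear density
Tenacity = 784 cN / 62.9 tex
Tenacity = 12.46 cN/tex

12.46 cN/tex


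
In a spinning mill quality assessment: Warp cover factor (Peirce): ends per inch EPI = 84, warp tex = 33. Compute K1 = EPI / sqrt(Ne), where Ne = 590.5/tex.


Formula: K1 = EPI / sqrt(Ne), with Ne = 590.5 / tex_warp
Step 1: Ne = 590.5 / 33 = 17.894
Step 2: sqrt(Ne) = sqrt(17.894) = 4.2301
Step 3: K1 = 84 / 4.2301 = 19.9

19.9


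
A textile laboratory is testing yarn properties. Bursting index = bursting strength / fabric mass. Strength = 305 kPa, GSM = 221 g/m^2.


Formula: Bursting Index = Bursting Strength / Fabric GSM
BI = 305 kPa / 221 g/m^2
BI = 1.380 kPa/(g/m^2)

1.380 kPa/(g/m^2)


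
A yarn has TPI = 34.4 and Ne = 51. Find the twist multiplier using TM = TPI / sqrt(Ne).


Formula: TM = TPI / sqrt(Ne)
Step 1: sqrt(Ne) = sqrt(51) = 7.1414
Step 2: TM = 34.4 / 7.1414 = 4.82

4.82 TM


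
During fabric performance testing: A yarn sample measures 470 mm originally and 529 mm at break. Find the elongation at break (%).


Formula: Elongation (%) = ((L_break - L0) / L0) * 100
Step 1: Extension = 529 - 470 = 59 mm
Step 2: Elongation = (59 / 470) * 100
Step 3: Elongation = 0.125532 * 100 = 12.5532% ≈ 12.6%

12.6%


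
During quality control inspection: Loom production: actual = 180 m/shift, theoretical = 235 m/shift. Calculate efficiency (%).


Formula: Efficiency% = (Actual output / Theoretical output) * 100
Efficiency% = (180 / 235) * 100
Efficiency% = 0.765957 * 100 = 76.5957% ≈ 76.6%

76.6%


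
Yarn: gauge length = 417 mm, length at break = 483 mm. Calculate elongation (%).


Formula: Elongation (%) = ((L_break - L0) / L0) * 100
Step 1: Extension = 483 - 417 = 66 mm
Step 2: Elongation = (66 / 417) * 100
Step 3: Elongation = 0.158273 * 100 = 15.8273% ≈ 15.8%

15.8%


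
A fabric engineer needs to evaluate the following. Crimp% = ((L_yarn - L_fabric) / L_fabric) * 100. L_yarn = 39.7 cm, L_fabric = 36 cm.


Formula: Crimp% = ((L_yarn - L_fabric) / L_fabric) * 100
Step 1: Extension = 39.7 - 36 = 3.7 cm
Step 2: Crimp% = (3.7 / 36) * 100
Step 3: Crimp% = 0.102778 * 100 = 10.2778% ≈ 10.3%

10.3%


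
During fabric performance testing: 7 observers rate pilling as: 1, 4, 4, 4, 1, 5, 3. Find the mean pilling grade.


Formula: Mean = sum / count
Sum = 1 + 4 + 4 + 4 + 1 + 5 + 3 = 22
Mean = 22 / 7 = 3.1

3.1


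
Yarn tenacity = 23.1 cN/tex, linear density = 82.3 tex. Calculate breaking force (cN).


Formula: Breaking force = Tenacity * Linear density
F = 23.1 cN/tex * 82.3 tex
F = 1901.13 cN

1901.13 cN


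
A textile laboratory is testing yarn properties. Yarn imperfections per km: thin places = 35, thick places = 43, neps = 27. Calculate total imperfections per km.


Formula: Total = thin places + thick places + neps
Total = 35 + 43 + 27
Total = 105 imperfections/km

105 imperfections/km


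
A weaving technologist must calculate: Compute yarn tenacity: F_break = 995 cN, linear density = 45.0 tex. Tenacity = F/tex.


Formula: Tenacity = Breaking force / Linear density
Tenacity = 995 cN / 45.0 tex
Tenacity = 22.11 cN/tex

22.11 cN/tex


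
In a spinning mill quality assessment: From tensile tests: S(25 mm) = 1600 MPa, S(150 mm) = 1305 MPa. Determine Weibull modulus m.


Formula: m = ln(L1/L2) / ln(S2/S1)
Step 1: ln(L1/L2) = ln(25/150) = -1.79176
Step 2: S2/S1 = 1305/1600 = 0.81563
Step 3: ln(S2/S1) = ln(0.81563) = -0.20379
Step 4: m = -1.79176 / -0.20379 = 8.79

8.79 (Weibull m)


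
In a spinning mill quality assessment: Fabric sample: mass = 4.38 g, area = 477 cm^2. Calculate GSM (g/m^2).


Formula: GSM = mass_g / area_m2
Step 1: Convert area: 477 cm^2 = 477 / 10000 = 0.0477 m^2
Step 2: GSM = 4.38 g / 0.0477 m^2 = 91.8 g/m^2

91.8 g/m^2


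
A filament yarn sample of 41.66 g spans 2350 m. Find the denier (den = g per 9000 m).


Formula: den = (mass_g / length_m) * 9000
Substituting: den = (41.66 / 2350) * 9000
Intermediate: 41.66 / 2350 = 0.01772766 g/m
den = 0.01772766 * 9000 = 159.5 denier

159.5 denier


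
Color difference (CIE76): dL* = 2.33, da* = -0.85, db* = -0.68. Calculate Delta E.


Formula: Delta E = sqrt(dL*^2 + da*^2 + db*^2)
Step 1: dL*^2 = 2.33^2 = 5.4289
Step 2: da*^2 = (-0.85)^2 = 0.7225
Step 3: db*^2 = (-0.68)^2 = 0.4624
Step 4: Sum = 5.4289 + 0.7225 + 0.4624 = 6.6138
Step 5: Delta E = sqrt(6.6138) = 2.57

2.57 Delta E


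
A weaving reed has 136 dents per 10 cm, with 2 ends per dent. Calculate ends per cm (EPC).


Formula: EPC = (dents per 10 cm * ends per dent) / 10
Step 1: Total ends per 10 cm = 136 * 2 = 272
Step 2: EPC = 272 / 10 = 27.2 ends/cm

27.2 ends/cm


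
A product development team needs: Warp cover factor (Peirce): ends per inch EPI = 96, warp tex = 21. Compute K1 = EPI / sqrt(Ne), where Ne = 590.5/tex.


Formula: K1 = EPI / sqrt(Ne), with Ne = 590.5 / tex_warp
Step 1: Ne = 590.5 / 21 = 28.119
Step 2: sqrt(Ne) = sqrt(28.119) = 5.3027
Step 3: K1 = 96 / 5.3027 = 18.1

18.1


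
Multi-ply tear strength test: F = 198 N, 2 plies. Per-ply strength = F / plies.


Formula: Per-ply strength = Total force / Number of plies
Per-ply = 198 N / 2
Per-ply = 99 N

99 N


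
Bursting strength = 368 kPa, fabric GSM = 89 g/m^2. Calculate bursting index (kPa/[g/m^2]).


Formula: Bursting Index = Bursting Strength / Fabric GSM
BI = 368 kPa / 89 g/m^2
BI = 4.135 kPa/(g/m^2)

4.135 kPa/(g/m^2)


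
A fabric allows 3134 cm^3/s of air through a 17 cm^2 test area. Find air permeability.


Formula: Air Permeability = Airflow / Test Area
AP = 3134 cm^3/s / 17 cm^2
AP = 184.4 cm^3/s/cm^2

184.4 cm^3/s/cm^2


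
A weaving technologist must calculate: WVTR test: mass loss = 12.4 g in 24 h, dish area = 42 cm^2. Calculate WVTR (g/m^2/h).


Formula: WVTR = mass_loss / (area * time)
Step 1: Convert area: 42 cm^2 = 0.0042 m^2
Step 2: WVTR = 12.4 g / (0.0042 m^2 * 24 h)
Step 3: WVTR = 12.4 / 0.1008 = 123.0 g/m^2/h

123.0 g/m^2/h


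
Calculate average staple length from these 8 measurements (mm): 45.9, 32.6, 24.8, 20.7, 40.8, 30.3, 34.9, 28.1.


Formula: Mean = sum of lengths / count
Sum = 45.9 + 32.6 + 24.8 + 20.7 + 40.8 + 30.3 + 34.9 + 28.1
Sum = 258.1 mm
Mean = 258.1 / 8 = 32.26 mm

32.26 mm


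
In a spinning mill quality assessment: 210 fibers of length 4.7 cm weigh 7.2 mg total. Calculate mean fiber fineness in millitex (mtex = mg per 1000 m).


Formula: fineness (mtex) = mass (mg) / total length (km) = (mass_mg / total_length_m) * 1000
Step 1: Convert fiber length: 4.7 cm = 0.047 m
Step 2: Total fiber length = 210 * 0.047 = 9.87 m
Step 3: Linear density = 7.2 mg / 9.87 m = 0.7295 mg/m
Step 4: fineness = 0.7295 * 1000 = 729.5 mtex

729.5 mtex


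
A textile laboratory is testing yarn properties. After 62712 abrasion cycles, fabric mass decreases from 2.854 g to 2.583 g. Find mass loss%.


Formula: Mass loss% = ((m_before - m_after) / m_before) * 100
Step 1: Mass loss = 2.854 - 2.583 = 0.271 g
Step 2: Ratio = 0.271 / 2.854 = 0.0949544
Step 3: Mass loss% = 0.0949544 * 100 = 9.49544% ≈ 9.50%

9.50%


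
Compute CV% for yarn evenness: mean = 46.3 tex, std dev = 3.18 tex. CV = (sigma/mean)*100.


Formula: CV% = (standard deviation / mean) * 100
Step 1: Ratio = 3.18 / 46.3 = 0.068683
Step 2: CV% = 0.068683 * 100 = 6.8683% ≈ 6.9%

6.9%


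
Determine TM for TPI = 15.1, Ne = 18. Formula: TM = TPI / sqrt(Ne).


Formula: TM = TPI / sqrt(Ne)
Step 1: sqrt(Ne) = sqrt(18) = 4.2426
Step 2: TM = 15.1 / 4.2426 = 3.56

3.56 TM


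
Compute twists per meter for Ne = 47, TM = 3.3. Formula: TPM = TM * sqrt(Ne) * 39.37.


Formula: TPM = TM * sqrt(Ne) * 39.37
Step 1: sqrt(Ne) = sqrt(47) = 6.8557
Step 2: TM * sqrt(Ne) = 3.3 * 6.8557 = 22.6238
Step 3: TPM = 22.6238 * 39.37 = 891 twists/m

891 twists/m


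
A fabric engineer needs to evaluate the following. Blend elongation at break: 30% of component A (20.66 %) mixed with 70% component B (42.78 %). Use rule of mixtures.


Formula: Blend property = (fraction_A * property_A) + (fraction_B * property_B)
Step 1: Contribution A = 30/100 * 20.66 % = 6.198 %
Step 2: Contribution B = 70/100 * 42.78 % = 29.946 %
Step 3: Blend elongation at break = 6.198 + 29.946 = 36.144 %

36.144 %


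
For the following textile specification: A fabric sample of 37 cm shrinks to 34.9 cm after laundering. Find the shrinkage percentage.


Formula: Shrinkage% = ((L_before - L_after) / L_before) * 100
Step 1: Shrinkage = 37 - 34.9 = 2.1 cm
Step 2: Shrinkage% = (2.1 / 37) * 100
Step 3: Shrinkage% = 0.056757 * 100 = 5.6757% ≈ 5.7%

5.7%


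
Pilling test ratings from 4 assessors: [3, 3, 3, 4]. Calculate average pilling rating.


Formula: Mean = sum / count
Sum = 3 + 3 + 3 + 4 = 13
Mean = 13 / 4 = 3.3

3.3


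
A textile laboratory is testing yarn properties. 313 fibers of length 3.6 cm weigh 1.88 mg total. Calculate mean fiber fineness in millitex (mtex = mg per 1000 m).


Formula: fineness (mtex) = mass (mg) / total length (km) = (mass_mg / total_length_m) * 1000
Step 1: Convert fiber length: 3.6 cm = 0.036 m
Step 2: Total fiber length = 313 * 0.036 = 11.268 m
Step 3: Linear density = 1.88 mg / 11.268 m = 0.1668 mg/m
Step 4: fineness = 0.1668 * 1000 = 166.8 mtex

166.8 mtex


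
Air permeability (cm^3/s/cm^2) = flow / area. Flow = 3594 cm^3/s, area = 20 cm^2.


Formula: Air Permeability = Airflow / Test Area
AP = 3594 cm^3/s / 20 cm^2
AP = 179.7 cm^3/s/cm^2

179.7 cm^3/s/cm^2


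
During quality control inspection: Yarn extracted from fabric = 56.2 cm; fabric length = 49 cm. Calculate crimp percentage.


Formula: Crimp% = ((L_yarn - L_fabric) / L_fabric) * 100
Step 1: Extension = 56.2 - 49 = 7.2 cm
Step 2: Crimp% = (7.2 / 49) * 100
Step 3: Crimp% = 0.146939 * 100 = 14.6939% ≈ 14.7%

14.7%


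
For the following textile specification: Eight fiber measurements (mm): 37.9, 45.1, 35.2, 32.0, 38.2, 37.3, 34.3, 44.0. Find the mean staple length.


Formula: Mean = sum of lengths / count
Sum = 37.9 + 45.1 + 35.2 + 32.0 + 38.2 + 37.3 + 34.3 + 44.0
Sum = 304.0 mm
Mean = 304.0 / 8 = 38.00 mm

38.00 mm


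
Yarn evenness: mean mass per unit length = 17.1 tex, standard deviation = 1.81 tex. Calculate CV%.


Formula: CV% = (standard deviation / mean) * 100
Step 1: Ratio = 1.81 / 17.1 = 0.105848
Step 2: CV% = 0.105848 * 100 = 10.5848% ≈ 10.6%

10.6%


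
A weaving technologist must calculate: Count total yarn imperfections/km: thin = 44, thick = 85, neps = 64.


Formula: Total = thin places + thick places + neps
Total = 44 + 85 + 64
Total = 193 imperfections/km

193 imperfections/km


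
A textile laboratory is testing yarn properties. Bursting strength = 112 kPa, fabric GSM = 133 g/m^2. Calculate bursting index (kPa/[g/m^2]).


Formula: Bursting Index = Bursting Strength / Fabric GSM
BI = 112 kPa / 133 g/m^2
BI = 0.842 kPa/(g/m^2)

0.842 kPa/(g/m^2)


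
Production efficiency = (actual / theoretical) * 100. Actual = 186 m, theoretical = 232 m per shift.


Formula: Efficiency% = (Actual output / Theoretical output) * 100
Efficiency% = (186 / 232) * 100
Efficiency% = 0.801724 * 100 = 80.1724% ≈ 80.2%

80.2%


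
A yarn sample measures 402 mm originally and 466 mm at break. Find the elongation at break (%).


Formula: Elongation (%) = ((L_break - L0) / L0) * 100
Step 1: Extension = 466 - 402 = 64 mm
Step 2: Elongation = (64 / 402) * 100
Step 3: Elongation = 0.159204 * 100 = 15.9204% ≈ 15.9%

15.9%


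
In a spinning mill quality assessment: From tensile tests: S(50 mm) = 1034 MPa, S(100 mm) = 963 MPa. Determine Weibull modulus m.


Formula: m = ln(L1/L2) / ln(S2/S1)
Step 1: ln(L1/L2) = ln(50/100) = -0.69315
Step 2: S2/S1 = 963/1034 = 0.93133
Step 3: ln(S2/S1) = ln(0.93133) = -0.07114
Step 4: m = -0.69315 / -0.07114 = 9.74

9.74 (Weibull m)


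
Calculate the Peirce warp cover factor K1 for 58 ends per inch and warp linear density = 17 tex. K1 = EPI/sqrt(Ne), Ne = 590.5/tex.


Formula: K1 = EPI / sqrt(Ne), with Ne = 590.5 / tex_warp
Step 1: Ne = 590.5 / 17 = 34.735
Step 2: sqrt(Ne) = sqrt(34.735) = 5.8936
Step 3: K1 = 58 / 5.8936 = 9.8

9.8


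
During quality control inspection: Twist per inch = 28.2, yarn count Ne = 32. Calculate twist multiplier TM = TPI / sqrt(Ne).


Formula: TM = TPI / sqrt(Ne)
Step 1: sqrt(Ne) = sqrt(32) = 5.6569
Step 2: TM = 28.2 / 5.6569 = 4.99

4.99 TM


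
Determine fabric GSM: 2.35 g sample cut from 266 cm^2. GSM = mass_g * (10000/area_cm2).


Formula: GSM = mass_g / area_m2
Step 1: Convert area: 266 cm^2 = 266 / 10000 = 0.0266 m^2
Step 2: GSM = 2.35 g / 0.0266 m^2 = 88.3 g/m^2

88.3 g/m^2


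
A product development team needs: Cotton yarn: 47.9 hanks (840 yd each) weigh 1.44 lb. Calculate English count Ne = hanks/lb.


Formula: Ne = hanks / mass_lb
Substituting: Ne = 47.9 / 1.44
Ne = 33.3

33.3 Ne


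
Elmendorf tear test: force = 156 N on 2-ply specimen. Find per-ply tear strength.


Formula: Per-ply strength = Total force / Number of plies
Per-ply = 156 N / 2
Per-ply = 78 N

78 N


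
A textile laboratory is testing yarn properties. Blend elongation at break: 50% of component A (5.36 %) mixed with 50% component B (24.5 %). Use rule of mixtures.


Formula: Blend property = (fraction_A * property_A) + (fraction_B * property_B)
Step 1: Contribution A = 50/100 * 5.36 % = 2.68 %
Step 2: Contribution B = 50/100 * 24.5 % = 12.25 %
Step 3: Blend elongation at break = 2.68 + 12.25 = 14.93 %

14.93 %


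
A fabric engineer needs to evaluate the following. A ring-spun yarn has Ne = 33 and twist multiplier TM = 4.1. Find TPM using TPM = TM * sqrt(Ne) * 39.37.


Formula: TPM = TM * sqrt(Ne) * 39.37
Step 1: sqrt(Ne) = sqrt(33) = 5.7446
Step 2: TM * sqrt(Ne) = 4.1 * 5.7446 = 23.5529
Step 3: TPM = 23.5529 * 39.37 = 927 twists/m

927 twists/m


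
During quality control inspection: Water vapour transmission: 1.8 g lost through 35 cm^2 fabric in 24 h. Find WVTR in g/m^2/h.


Formula: WVTR = mass_loss / (area * time)
Step 1: Convert area: 35 cm^2 = 0.0035 m^2
Step 2: WVTR = 1.8 g / (0.0035 m^2 * 24 h)
Step 3: WVTR = 1.8 / 0.084 = 21.4 g/m^2/h

21.4 g/m^2/h


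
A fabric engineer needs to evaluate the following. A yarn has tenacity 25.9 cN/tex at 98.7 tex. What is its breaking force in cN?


Formula: Breaking force = Tenacity * Linear density
F = 25.9 cN/tex * 98.7 tex
F = 2556.33 cN

2556.33 cN


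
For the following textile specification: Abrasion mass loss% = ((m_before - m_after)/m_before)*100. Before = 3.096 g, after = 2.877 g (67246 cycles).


Formula: Mass loss% = ((m_before - m_after) / m_before) * 100
Step 1: Mass loss = 3.096 - 2.877 = 0.219 g
Step 2: Ratio = 0.219 / 3.096 = 0.0707364
Step 3: Mass loss% = 0.0707364 * 100 = 7.07364% ≈ 7.07%

7.07%


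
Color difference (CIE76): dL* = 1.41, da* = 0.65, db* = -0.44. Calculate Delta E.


Formula: Delta E = sqrt(dL*^2 + da*^2 + db*^2)
Step 1: dL*^2 = 1.41^2 = 1.9881
Step 2: da*^2 = 0.65^2 = 0.4225
Step 3: db*^2 = (-0.44)^2 = 0.1936
Step 4: Sum = 1.9881 + 0.4225 + 0.1936 = 2.6042
Step 5: Delta E = sqrt(2.6042) = 1.61

1.61 Delta E


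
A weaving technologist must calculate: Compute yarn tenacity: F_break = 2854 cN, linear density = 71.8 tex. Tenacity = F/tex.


Formula: Tenacity = Breaking force / Linear density
Tenacity = 2854 cN / 71.8 tex
Tenacity = 39.75 cN/tex

39.75 cN/tex


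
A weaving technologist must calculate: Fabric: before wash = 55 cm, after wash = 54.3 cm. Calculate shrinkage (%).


Formula: Shrinkage% = ((L_before - L_after) / L_before) * 100
Step 1: Shrinkage = 55 - 54.3 = 0.7 cm
Step 2: Shrinkage% = (0.7 / 55) * 100
Step 3: Shrinkage% = 0.012727 * 100 = 1.2727% ≈ 1.3%

1.3%


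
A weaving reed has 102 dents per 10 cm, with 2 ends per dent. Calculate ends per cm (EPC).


Formula: EPC = (dents per 10 cm * ends per dent) / 10
Step 1: Total ends per 10 cm = 102 * 2 = 204
Step 2: EPC = 204 / 10 = 20.4 ends/cm

20.4 ends/cm


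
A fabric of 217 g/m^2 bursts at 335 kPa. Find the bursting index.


Formula: Bursting Index = Bursting Strength / Fabric GSM
BI = 335 kPa / 217 g/m^2
BI = 1.544 kPa/(g/m^2)

1.544 kPa/(g/m^2)


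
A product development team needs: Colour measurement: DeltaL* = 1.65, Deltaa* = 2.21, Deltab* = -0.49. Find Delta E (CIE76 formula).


Formula: Delta E = sqrt(dL*^2 + da*^2 + db*^2)
Step 1: dL*^2 = 1.65^2 = 2.7225
Step 2: da*^2 = 2.21^2 = 4.8841
Step 3: db*^2 = (-0.49)^2 = 0.2401
Step 4: Sum = 2.7225 + 4.8841 + 0.2401 = 7.8467
Step 5: Delta E = sqrt(7.8467) = 2.8

2.8 Delta E


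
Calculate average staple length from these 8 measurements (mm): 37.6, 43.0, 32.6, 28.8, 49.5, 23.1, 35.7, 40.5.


Formula: Mean = sum of lengths / count
Sum = 37.6 + 43.0 + 32.6 + 28.8 + 49.5 + 23.1 + 35.7 + 40.5
Sum = 290.8 mm
Mean = 290.8 / 8 = 36.35 mm

36.35 mm


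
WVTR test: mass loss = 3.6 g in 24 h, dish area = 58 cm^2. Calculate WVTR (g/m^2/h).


Formula: WVTR = mass_loss / (area * time)
Step 1: Convert area: 58 cm^2 = 0.0058 m^2
Step 2: WVTR = 3.6 g / (0.0058 m^2 * 24 h)
Step 3: WVTR = 3.6 / 0.1392 = 25.9 g/m^2/h

25.9 g/m^2/h


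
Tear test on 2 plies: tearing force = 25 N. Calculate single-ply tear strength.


Formula: Per-ply strength = Total force / Number of plies
Per-ply = 25 N / 2
Per-ply = 12.5 N

12.5 N


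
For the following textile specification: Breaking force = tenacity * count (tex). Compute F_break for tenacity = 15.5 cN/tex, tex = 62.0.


Formula: Breaking force = Tenacity * Linear density
F = 15.5 cN/tex * 62.0 tex
F = 961.00 cN

961.00 cN


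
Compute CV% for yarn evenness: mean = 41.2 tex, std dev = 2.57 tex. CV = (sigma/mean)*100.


Formula: CV% = (standard deviation / mean) * 100
Step 1: Ratio = 2.57 / 41.2 = 0.062379
Step 2: CV% = 0.062379 * 100 = 6.2379% ≈ 6.2%

6.2%


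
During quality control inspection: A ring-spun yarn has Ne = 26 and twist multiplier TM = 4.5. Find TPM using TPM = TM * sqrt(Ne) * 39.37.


Formula: TPM = TM * sqrt(Ne) * 39.37
Step 1: sqrt(Ne) = sqrt(26) = 5.099
Step 2: TM * sqrt(Ne) = 4.5 * 5.099 = 22.9455
Step 3: TPM = 22.9455 * 39.37 = 903 twists/m

903 twists/m


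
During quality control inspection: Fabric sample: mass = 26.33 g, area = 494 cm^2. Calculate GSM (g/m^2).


Formula: GSM = mass_g / area_m2
Step 1: Convert area: 494 cm^2 = 494 / 10000 = 0.0494 m^2
Step 2: GSM = 26.33 g / 0.0494 m^2 = 533.0 g/m^2

533.0 g/m^2


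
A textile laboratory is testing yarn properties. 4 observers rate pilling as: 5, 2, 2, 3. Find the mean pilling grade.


Formula: Mean = sum / count
Sum = 5 + 2 + 2 + 3 = 12
Mean = 12 / 4 = 3.0

3.0


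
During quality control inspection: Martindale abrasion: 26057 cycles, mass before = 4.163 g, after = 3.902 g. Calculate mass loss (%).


Formula: Mass loss% = ((m_before - m_after) / m_before) * 100
Step 1: Mass loss = 4.163 - 3.902 = 0.261 g
Step 2: Ratio = 0.261 / 4.163 = 0.0626952
Step 3: Mass loss% = 0.0626952 * 100 = 6.26952% ≈ 6.27%

6.27%


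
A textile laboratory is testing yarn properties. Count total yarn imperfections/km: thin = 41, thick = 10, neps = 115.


Formula: Total = thin places + thick places + neps
Total = 41 + 10 + 115
Total = 166 imperfections/km

166 imperfections/km


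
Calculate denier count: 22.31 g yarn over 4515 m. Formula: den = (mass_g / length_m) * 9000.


Formula: den = (mass_g / length_m) * 9000
Substituting: den = (22.31 / 4515) * 9000
Intermediate: 22.31 / 4515 = 0.00494131 g/m
den = 0.00494131 * 9000 = 44.5 denier

44.5 denier


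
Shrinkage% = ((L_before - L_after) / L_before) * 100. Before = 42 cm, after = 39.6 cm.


Formula: Shrinkage% = ((L_before - L_after) / L_before) * 100
Step 1: Shrinkage = 42 - 39.6 = 2.4 cm
Step 2: Shrinkage% = (2.4 / 42) * 100
Step 3: Shrinkage% = 0.057143 * 100 = 5.7143% ≈ 5.7%

5.7%


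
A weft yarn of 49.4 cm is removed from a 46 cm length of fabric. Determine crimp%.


Formula: Crimp% = ((L_yarn - L_fabric) / L_fabric) * 100
Step 1: Extension = 49.4 - 46 = 3.4 cm
Step 2: Crimp% = (3.4 / 46) * 100
Step 3: Crimp% = 0.073913 * 100 = 7.3913% ≈ 7.4%

7.4%


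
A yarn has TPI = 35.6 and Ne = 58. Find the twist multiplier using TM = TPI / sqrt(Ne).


Formula: TM = TPI / sqrt(Ne)
Step 1: sqrt(Ne) = sqrt(58) = 7.6158
Step 2: TM = 35.6 / 7.6158 = 4.67

4.67 TM


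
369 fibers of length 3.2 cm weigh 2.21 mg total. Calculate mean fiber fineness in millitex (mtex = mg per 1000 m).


Formula: fineness (mtex) = mass (mg) / total length (km) = (mass_mg / total_length_m) * 1000
Step 1: Convert fiber length: 3.2 cm = 0.032 m
Step 2: Total fiber length = 369 * 0.032 = 11.808 m
Step 3: Linear density = 2.21 mg / 11.808 m = 0.1872 mg/m
Step 4: fineness = 0.1872 * 1000 = 187.2 mtex

187.2 mtex


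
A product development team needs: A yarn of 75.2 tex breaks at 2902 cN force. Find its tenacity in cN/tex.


Formula: Tenacity = Breaking force / Linear density
Tenacity = 2902 cN / 75.2 tex
Tenacity = 38.59 cN/tex

38.59 cN/tex


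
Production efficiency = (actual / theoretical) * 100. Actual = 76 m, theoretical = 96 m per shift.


Formula: Efficiency% = (Actual output / Theoretical output) * 100
Efficiency% = (76 / 96) * 100
Efficiency% = 0.791667 * 100 = 79.1667% ≈ 79.2%

79.2%


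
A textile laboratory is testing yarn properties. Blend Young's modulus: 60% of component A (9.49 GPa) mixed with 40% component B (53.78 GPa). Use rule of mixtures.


Formula: Blend property = (fraction_A * property_A) + (fraction_B * property_B)
Step 1: Contribution A = 60/100 * 9.49 GPa = 5.694 GPa
Step 2: Contribution B = 40/100 * 53.78 GPa = 21.512 GPa
Step 3: Blend Young's modulus = 5.694 + 21.512 = 27.206 GPa

27.206 GPa


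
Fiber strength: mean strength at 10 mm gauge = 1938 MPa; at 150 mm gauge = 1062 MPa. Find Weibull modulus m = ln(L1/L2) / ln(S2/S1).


Formula: m = ln(L1/L2) / ln(S2/S1)
Step 1: ln(L1/L2) = ln(10/150) = -2.70805
Step 2: S2/S1 = 1062/1938 = 0.54799
Step 3: ln(S2/S1) = ln(0.54799) = -0.60150
Step 4: m = -2.70805 / -0.60150 = 4.50

4.50 (Weibull m)


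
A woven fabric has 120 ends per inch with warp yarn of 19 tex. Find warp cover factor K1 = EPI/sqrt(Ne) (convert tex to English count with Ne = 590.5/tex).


Formula: K1 = EPI / sqrt(Ne), with Ne = 590.5 / tex_warp
Step 1: Ne = 590.5 / 19 = 31.079
Step 2: sqrt(Ne) = sqrt(31.079) = 5.5749
Step 3: K1 = 120 / 5.5749 = 21.5

21.5


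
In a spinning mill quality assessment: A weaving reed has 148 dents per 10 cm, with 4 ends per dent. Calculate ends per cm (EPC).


Formula: EPC = (dents per 10 cm * ends per dent) / 10
Step 1: Total ends per 10 cm = 148 * 4 = 592
Step 2: EPC = 592 / 10 = 59.2 ends/cm

59.2 ends/cm


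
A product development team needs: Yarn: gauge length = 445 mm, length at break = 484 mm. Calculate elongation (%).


Formula: Elongation (%) = ((L_break - L0) / L0) * 100
Step 1: Extension = 484 - 445 = 39 mm
Step 2: Elongation = (39 / 445) * 100
Step 3: Elongation = 0.08764 * 100 = 8.764% ≈ 8.8%

8.8%


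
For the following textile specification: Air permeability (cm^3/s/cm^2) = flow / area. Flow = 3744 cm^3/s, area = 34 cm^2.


Formula: Air Permeability = Airflow / Test Area
AP = 3744 cm^3/s / 34 cm^2
AP = 110.1 cm^3/s/cm^2

110.1 cm^3/s/cm^2


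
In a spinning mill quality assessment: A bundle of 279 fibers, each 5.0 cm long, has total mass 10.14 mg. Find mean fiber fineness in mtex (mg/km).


Formula: fineness (mtex) = mass (mg) / total length (km) = (mass_mg / total_length_m) * 1000
Step 1: Convert fiber length: 5.0 cm = 0.05 m
Step 2: Total fiber length = 279 * 0.05 = 13.95 m
Step 3: Linear density = 10.14 mg / 13.95 m = 0.7269 mg/m
Step 4: fineness = 0.7269 * 1000 = 726.9 mtex

726.9 mtex
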